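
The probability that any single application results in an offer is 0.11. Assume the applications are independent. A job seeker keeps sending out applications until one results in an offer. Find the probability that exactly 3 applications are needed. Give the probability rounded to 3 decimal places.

Geometric (trials to first success), p = 0.11.
P(Y = 3) = (1−p)^2 · p = 0.7921 · 0.11 = 0.08713

0.087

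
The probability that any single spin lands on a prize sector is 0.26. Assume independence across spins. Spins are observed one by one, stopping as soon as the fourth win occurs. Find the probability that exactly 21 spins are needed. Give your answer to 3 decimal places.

0.031

Y = trial on which the fourth success occurs; negative binomial, r=4, p=0.26.
P(Y=21) = C(20,3) · p^4 · (1−p)^17
= 1140 · 0.0045698 · 0.0059833 = 0.03117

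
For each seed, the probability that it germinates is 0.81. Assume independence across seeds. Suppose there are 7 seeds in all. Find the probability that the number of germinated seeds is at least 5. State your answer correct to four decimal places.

0.8687

X ~ Binomial(7, 0.81); P(X ≥ 5) = Σ C(7,k) p^k (1−p)^(7−k) over k:
  k=5: C(7,5)·0.81^5·0.19^2 = 0.264333
  k=6: C(7,6)·0.81^6·0.19^1 = 0.375631
  k=7: C(7,7)·0.81^7·0.19^0 = 0.228768
Total = 0.868732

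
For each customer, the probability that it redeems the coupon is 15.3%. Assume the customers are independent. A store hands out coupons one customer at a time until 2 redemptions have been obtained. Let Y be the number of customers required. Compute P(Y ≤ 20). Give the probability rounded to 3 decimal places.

Finishing within 20 customers ⇔ at least 2 successes in the first 20. With X ~ Binomial(20, 0.153), P(Y ≤ 20) = 1 − P(X ≤ 1).
  k=0: C(20,0)·0.153^0·0.847^20 = 0.03611
  k=1: C(20,1)·0.153^1·0.847^19 = 0.13047
1 − 0.16658 = 0.83342

0.833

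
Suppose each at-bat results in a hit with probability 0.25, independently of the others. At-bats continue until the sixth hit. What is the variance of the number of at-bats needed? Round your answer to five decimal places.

72.00000

Y = total at-bats until the sixth success; negative binomial with r=6, p=0.25.
Var(Y) = r(1−p)/p² = 6·0.75 / 0.25² = 72.0000000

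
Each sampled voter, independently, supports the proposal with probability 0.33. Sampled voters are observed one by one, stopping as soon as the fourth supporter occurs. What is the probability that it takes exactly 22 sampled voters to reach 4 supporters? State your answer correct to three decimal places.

0.012

Y = trial on which the fourth success occurs; negative binomial, r=4, p=0.33.
P(Y=22) = C(21,3) · p^4 · (1−p)^18
= 1330 · 0.011859 · 0.0007402 = 0.01167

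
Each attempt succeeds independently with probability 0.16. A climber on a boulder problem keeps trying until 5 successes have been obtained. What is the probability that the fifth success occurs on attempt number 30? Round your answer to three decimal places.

0.032

Y = trial on which the fifth success occurs; negative binomial, r=5, p=0.16.
P(Y=30) = C(29,4) · p^5 · (1−p)^25
= 23751 · 0.00010486 · 0.012793 = 0.03186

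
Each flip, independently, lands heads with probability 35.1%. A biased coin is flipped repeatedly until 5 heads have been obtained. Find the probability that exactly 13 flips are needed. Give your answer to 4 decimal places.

Y = trial on which the fifth success occurs; negative binomial, r=5, p=0.351.
P(Y=13) = C(12,4) · p^5 · (1−p)^8
= 495 · 0.0053276 · 0.031474 = 0.083004

0.0830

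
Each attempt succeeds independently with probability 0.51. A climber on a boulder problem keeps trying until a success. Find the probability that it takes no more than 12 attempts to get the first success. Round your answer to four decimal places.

Y = number of attempts to the first success; geometric, p = 0.51.
P(Y ≤ 12) = 1 − (1−p)^12 = 1 − 0.000192 = 0.999808

0.9998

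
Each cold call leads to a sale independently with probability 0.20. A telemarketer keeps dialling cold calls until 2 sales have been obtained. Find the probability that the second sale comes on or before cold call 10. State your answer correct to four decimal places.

0.6242

Finishing within 10 cold calls ⇔ at least 2 successes in the first 10. With X ~ Binomial(10, 0.20), P(Y ≤ 10) = 1 − P(X ≤ 1).
  k=0: C(10,0)·0.20^0·0.80^10 = 0.107374
  k=1: C(10,1)·0.20^1·0.80^9 = 0.268435
1 − 0.375810 = 0.624190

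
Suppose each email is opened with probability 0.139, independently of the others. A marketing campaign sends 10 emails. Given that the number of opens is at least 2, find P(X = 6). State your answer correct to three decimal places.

X ~ Binomial(10, 0.139). Want P(X=6 | X≥2) = P(X=6) / P(X≥2).
P(X=6) = C(10,6)·0.139^6·0.861^4 = 0.00083
P(X≥2) = 1 − 0.22389 − 0.36145 = 0.41467
Ratio = 0.00083 / 0.41467 = 0.00201

0.002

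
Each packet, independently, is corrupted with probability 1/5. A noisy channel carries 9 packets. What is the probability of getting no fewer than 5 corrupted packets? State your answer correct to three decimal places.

0.020

X ~ Binomial(9, 0.20); P(X ≥ 5) = Σ C(9,k) p^k (1−p)^(9−k) over k:
  k=5: C(9,5)·0.20^5·0.80^4 = 0.01652
  k=6: C(9,6)·0.20^6·0.80^3 = 0.00275
  k=7: C(9,7)·0.20^7·0.80^2 = 0.00029
  k=8: C(9,8)·0.20^8·0.80^1 = 0.00002
  k=9: C(9,9)·0.20^9·0.80^0 = 0.00000
Total = 0.01958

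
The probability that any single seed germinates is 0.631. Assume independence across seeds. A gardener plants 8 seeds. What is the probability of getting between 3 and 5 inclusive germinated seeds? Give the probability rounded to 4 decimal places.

0.5835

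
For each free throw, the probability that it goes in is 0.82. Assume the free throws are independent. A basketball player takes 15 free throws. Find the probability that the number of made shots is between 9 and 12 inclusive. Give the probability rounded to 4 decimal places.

0.5133

X ~ Binomial(15, 0.82); P(9 ≤ X ≤ 12) = Σ C(15,k) p^k (1−p)^(15−k) over k:
  k=9: C(15,9)·0.82^9·0.18^6 = 0.028534
  k=10: C(15,10)·0.82^10·0.18^5 = 0.077993
  k=11: C(15,11)·0.82^11·0.18^4 = 0.161501
  k=12: C(15,12)·0.82^12·0.18^3 = 0.245242
Total = 0.513270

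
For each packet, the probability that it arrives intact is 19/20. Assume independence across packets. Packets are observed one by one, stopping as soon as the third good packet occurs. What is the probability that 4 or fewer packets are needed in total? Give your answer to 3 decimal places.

Finishing within 4 packets ⇔ at least 3 successes in the first 4. With X ~ Binomial(4, 0.95), P(Y ≤ 4) = 1 − P(X ≤ 2).
  k=0: C(4,0)·0.95^0·0.05^4 = 0.00001
  k=1: C(4,1)·0.95^1·0.05^3 = 0.00047
  k=2: C(4,2)·0.95^2·0.05^2 = 0.01354
1 − 0.01402 = 0.98598

0.986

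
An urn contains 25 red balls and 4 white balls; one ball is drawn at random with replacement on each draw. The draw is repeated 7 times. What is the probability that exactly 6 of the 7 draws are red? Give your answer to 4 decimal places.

0.3963

X ~ Binomial(n=7, p=0.862069).
P(X=6) = C(7,6) · p^6 · (1−p)^1
= 7 · 0.41044 · 0.13793 = 0.396289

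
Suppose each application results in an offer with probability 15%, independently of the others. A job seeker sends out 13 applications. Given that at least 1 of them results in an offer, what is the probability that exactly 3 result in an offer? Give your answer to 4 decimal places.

0.2162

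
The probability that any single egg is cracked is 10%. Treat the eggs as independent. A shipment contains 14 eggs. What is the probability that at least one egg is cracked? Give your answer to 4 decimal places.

P(at least one) = 1 − P(none) = 1 − (1 − 0.10)^14
= 1 − 0.228768 = 0.771232

0.7712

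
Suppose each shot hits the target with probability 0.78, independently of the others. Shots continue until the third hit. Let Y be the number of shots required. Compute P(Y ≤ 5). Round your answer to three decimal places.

0.926

Finishing within 5 shots ⇔ at least 3 successes in the first 5. With X ~ Binomial(5, 0.78), P(Y ≤ 5) = 1 − P(X ≤ 2).
  k=0: C(5,0)·0.78^0·0.22^5 = 0.00052
  k=1: C(5,1)·0.78^1·0.22^4 = 0.00914
  k=2: C(5,2)·0.78^2·0.22^3 = 0.06478
1 − 0.07443 = 0.92557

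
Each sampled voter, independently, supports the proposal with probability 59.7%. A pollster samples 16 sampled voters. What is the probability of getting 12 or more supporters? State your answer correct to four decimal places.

0.1606

X ~ Binomial(16, 0.597); P(X ≥ 12) = Σ C(16,k) p^k (1−p)^(16−k) over k:
  k=12: C(16,12)·0.597^12·0.403^4 = 0.098397
  k=13: C(16,13)·0.597^13·0.403^3 = 0.044851
  k=14: C(16,14)·0.597^14·0.403^2 = 0.014237
  k=15: C(16,15)·0.597^15·0.403^1 = 0.002812
  k=16: C(16,16)·0.597^16·0.403^0 = 0.000260
Total = 0.160558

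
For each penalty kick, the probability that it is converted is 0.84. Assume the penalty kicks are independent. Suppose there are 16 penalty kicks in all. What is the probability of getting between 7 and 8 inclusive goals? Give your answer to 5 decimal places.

0.00160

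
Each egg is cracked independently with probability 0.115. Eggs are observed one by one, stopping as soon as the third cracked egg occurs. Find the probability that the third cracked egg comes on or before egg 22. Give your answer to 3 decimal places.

Finishing within 22 eggs ⇔ at least 3 successes in the first 22. With X ~ Binomial(22, 0.115), P(Y ≤ 22) = 1 − P(X ≤ 2).
  k=0: C(22,0)·0.115^0·0.885^22 = 0.06804
  k=1: C(22,1)·0.115^1·0.885^21 = 0.19450
  k=2: C(22,2)·0.115^2·0.885^20 = 0.26538
1 − 0.52793 = 0.47207

0.472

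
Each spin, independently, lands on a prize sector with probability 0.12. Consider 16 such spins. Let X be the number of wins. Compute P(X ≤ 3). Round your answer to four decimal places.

0.8838

X ~ Binomial(16, 0.12); P(X ≤ 3) = Σ C(16,k) p^k (1−p)^(16−k) over k:
  k=0: C(16,0)·0.12^0·0.88^16 = 0.129337
  k=1: C(16,1)·0.12^1·0.88^15 = 0.282190
  k=2: C(16,2)·0.12^2·0.88^14 = 0.288603
  k=3: C(16,3)·0.12^3·0.88^13 = 0.183657
Total = 0.883787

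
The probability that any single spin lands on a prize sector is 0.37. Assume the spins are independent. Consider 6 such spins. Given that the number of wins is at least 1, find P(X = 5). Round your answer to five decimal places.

X ~ Binomial(6, 0.37). Want P(X=5 | X≥1) = P(X=5) / P(X≥1).
P(X=5) = C(6,5)·0.37^5·0.63^1 = 0.0262120
P(X≥1) = 1 − 0.0625235 = 0.9374765
Ratio = 0.0262120 / 0.9374765 = 0.0279602

0.02796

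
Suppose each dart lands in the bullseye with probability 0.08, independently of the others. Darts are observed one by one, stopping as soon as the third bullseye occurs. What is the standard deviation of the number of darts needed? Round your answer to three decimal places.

20.767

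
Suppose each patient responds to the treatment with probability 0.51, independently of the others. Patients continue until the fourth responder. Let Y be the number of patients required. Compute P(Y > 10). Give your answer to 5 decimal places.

0.15596

Needing more than 10 patients ⇔ fewer than 4 successes in the first 10. With X ~ Binomial(10, 0.51), P(Y > 10) = P(X ≤ 3).
  k=0: C(10,0)·0.51^0·0.49^10 = 0.0007979
  k=1: C(10,1)·0.51^1·0.49^9 = 0.0083049
  k=2: C(10,2)·0.51^2·0.49^8 = 0.0388975
  k=3: C(10,3)·0.51^3·0.49^7 = 0.1079604
P(X ≤ 3) = 0.1559607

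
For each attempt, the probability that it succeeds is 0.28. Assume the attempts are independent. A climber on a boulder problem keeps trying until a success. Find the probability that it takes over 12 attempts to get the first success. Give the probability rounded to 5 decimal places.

Y = number of attempts to the first success; geometric, p = 0.28.
P(Y > 12) = P(first 12 all fail) = (1−p)^12 = 0.0194084

0.01941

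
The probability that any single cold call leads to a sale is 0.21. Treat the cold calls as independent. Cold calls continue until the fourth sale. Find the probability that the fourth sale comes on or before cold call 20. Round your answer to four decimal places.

Finishing within 20 cold calls ⇔ at least 4 successes in the first 20. With X ~ Binomial(20, 0.21), P(Y ≤ 20) = 1 − P(X ≤ 3).
  k=0: C(20,0)·0.21^0·0.79^20 = 0.008965
  k=1: C(20,1)·0.21^1·0.79^19 = 0.047661
  k=2: C(20,2)·0.21^2·0.79^18 = 0.120359
  k=3: C(20,3)·0.21^3·0.79^17 = 0.191966
1 − 0.368951 = 0.631049

0.6310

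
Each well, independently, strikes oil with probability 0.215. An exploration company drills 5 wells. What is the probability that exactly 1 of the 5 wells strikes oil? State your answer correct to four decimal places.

0.4082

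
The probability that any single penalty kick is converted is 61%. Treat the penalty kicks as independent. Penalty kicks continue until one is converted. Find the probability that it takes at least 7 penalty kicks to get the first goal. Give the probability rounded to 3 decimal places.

0.004

Y = number of penalty kicks to the first success; geometric, p = 0.61.
P(Y > 6) = P(first 6 all fail) = (1−p)^6 = 0.00352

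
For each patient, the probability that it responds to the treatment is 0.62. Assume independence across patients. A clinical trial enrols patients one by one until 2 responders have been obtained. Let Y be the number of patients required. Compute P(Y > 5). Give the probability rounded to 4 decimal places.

0.0726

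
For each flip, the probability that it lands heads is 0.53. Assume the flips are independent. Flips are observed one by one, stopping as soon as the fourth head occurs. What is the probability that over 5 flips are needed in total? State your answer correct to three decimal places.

0.773

Needing more than 5 flips ⇔ fewer than 4 successes in the first 5. With X ~ Binomial(5, 0.53), P(Y > 5) = P(X ≤ 3).
  k=0: C(5,0)·0.53^0·0.47^5 = 0.02293
  k=1: C(5,1)·0.53^1·0.47^4 = 0.12931
  k=2: C(5,2)·0.53^2·0.47^3 = 0.29164
  k=3: C(5,3)·0.53^3·0.47^2 = 0.32887
P(X ≤ 3) = 0.77275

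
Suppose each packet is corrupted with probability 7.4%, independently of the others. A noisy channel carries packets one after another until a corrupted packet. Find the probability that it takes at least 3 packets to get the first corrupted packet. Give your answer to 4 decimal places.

Y = number of packets to the first success; geometric, p = 0.074.
P(Y > 2) = P(first 2 all fail) = (1−p)^2 = 0.857476

0.8575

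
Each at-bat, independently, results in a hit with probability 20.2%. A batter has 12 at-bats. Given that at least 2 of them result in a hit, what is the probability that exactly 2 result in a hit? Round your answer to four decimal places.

0.3859

X ~ Binomial(12, 0.202). Want P(X=2 | X≥2) = P(X=2) / P(X≥2).
P(X=2) = C(12,2)·0.202^2·0.798^10 = 0.282017
P(X≥2) = 1 − 0.066686 − 0.202565 = 0.730749
Ratio = 0.282017 / 0.730749 = 0.385929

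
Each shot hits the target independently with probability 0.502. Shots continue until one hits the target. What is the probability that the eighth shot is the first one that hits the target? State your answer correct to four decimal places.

Geometric (trials to first success), p = 0.502.
P(Y = 8) = (1−p)^7 · p = 0.0075964 · 0.502 = 0.003813

0.0038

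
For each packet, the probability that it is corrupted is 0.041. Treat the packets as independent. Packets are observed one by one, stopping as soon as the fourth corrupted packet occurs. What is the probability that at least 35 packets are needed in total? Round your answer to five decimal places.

Needing more than 34 packets ⇔ fewer than 4 successes in the first 34. With X ~ Binomial(34, 0.041), P(Y > 34) = P(X ≤ 3).
  k=0: C(34,0)·0.041^0·0.959^34 = 0.2408977
  k=1: C(34,1)·0.041^1·0.959^33 = 0.3501683
  k=2: C(34,2)·0.041^2·0.959^32 = 0.2470165
  k=3: C(34,3)·0.041^3·0.959^31 = 0.1126471
P(X ≤ 3) = 0.9507296

0.95073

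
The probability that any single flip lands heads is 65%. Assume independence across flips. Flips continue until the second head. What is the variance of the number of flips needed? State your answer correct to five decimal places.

Y = total flips until the second success; negative binomial with r=2, p=0.65.
Var(Y) = r(1−p)/p² = 2·0.35 / 0.65² = 1.6568047

1.65680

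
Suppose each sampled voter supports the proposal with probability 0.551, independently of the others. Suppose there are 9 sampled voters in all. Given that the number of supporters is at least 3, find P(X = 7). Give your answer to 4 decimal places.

0.1177

X ~ Binomial(9, 0.551). Want P(X=7 | X≥3) = P(X=7) / P(X≥3).
P(X=7) = C(9,7)·0.551^7·0.449^2 = 0.111907
P(X≥3) = 1 − 0.000742 − 0.008192 − 0.040210 = 0.950857
Ratio = 0.111907 / 0.950857 = 0.117690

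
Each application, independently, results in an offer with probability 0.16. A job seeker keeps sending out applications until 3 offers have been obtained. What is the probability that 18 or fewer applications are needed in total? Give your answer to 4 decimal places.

0.5673

Finishing within 18 applications ⇔ at least 3 successes in the first 18. With X ~ Binomial(18, 0.16), P(Y ≤ 18) = 1 − P(X ≤ 2).
  k=0: C(18,0)·0.16^0·0.84^18 = 0.043354
  k=1: C(18,1)·0.16^1·0.84^17 = 0.148642
  k=2: C(18,2)·0.16^2·0.84^16 = 0.240658
1 − 0.432653 = 0.567347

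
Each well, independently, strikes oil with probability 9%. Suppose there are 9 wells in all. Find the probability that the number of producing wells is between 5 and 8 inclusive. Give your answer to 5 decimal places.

X ~ Binomial(9, 0.09); P(5 ≤ X ≤ 8) = Σ C(9,k) p^k (1−p)^(9−k) over k:
  k=5: C(9,5)·0.09^5·0.91^4 = 0.0005102
  k=6: C(9,6)·0.09^6·0.91^3 = 0.0000336
  k=7: C(9,7)·0.09^7·0.91^2 = 0.0000014
  k=8: C(9,8)·0.09^8·0.91^1 = 0.0000000
Total = 0.0005453

0.00055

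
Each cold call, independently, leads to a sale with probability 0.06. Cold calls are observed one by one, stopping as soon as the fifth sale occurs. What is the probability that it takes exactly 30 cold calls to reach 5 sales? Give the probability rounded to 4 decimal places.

Y = trial on which the fifth success occurs; negative binomial, r=5, p=0.06.
P(Y=30) = C(29,4) · p^5 · (1−p)^25
= 23751 · 7.776e-07 · 0.21291 = 0.003932

0.0039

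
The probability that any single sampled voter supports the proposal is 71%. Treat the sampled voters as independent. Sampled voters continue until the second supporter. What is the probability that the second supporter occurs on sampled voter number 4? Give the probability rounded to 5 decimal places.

Y = trial on which the second success occurs; negative binomial, r=2, p=0.71.
P(Y=4) = C(3,1) · p^2 · (1−p)^2
= 3 · 0.5041 · 0.0841 = 0.1271844

0.12718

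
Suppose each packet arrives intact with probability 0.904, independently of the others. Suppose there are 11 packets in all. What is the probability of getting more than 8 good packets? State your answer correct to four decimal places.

X ~ Binomial(11, 0.904); P(X ≥ 9) = Σ C(11,k) p^k (1−p)^(11−k) over k:
  k=9: C(11,9)·0.904^9·0.096^2 = 0.204372
  k=10: C(11,10)·0.904^10·0.096^1 = 0.384900
  k=11: C(11,11)·0.904^11·0.096^0 = 0.329498
Total = 0.918770

0.9188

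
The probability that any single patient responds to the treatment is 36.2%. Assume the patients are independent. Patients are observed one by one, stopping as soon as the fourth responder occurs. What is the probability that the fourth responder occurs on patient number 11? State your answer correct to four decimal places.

0.0887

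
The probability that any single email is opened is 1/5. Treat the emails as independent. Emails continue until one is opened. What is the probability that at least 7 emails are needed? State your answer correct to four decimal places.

Y = number of emails to the first success; geometric, p = 0.20.
P(Y > 6) = P(first 6 all fail) = (1−p)^6 = 0.262144

0.2621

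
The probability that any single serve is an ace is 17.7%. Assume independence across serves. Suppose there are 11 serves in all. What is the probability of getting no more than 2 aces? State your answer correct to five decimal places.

0.69337

X ~ Binomial(11, 0.177); P(X ≤ 2) = Σ C(11,k) p^k (1−p)^(11−k) over k:
  k=0: C(11,0)·0.177^0·0.823^11 = 0.1173271
  k=1: C(11,1)·0.177^1·0.823^10 = 0.2775647
  k=2: C(11,2)·0.177^2·0.823^9 = 0.2984748
Total = 0.6933667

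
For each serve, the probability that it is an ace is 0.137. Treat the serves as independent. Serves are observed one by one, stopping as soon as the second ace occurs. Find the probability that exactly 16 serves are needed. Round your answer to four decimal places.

0.0358

Y = trial on which the second success occurs; negative binomial, r=2, p=0.137.
P(Y=16) = C(15,1) · p^2 · (1−p)^14
= 15 · 0.018769 · 0.1271 = 0.035784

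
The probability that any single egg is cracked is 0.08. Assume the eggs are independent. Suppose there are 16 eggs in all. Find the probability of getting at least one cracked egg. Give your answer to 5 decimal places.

P(at least one) = 1 − P(none) = 1 − (1 − 0.08)^16
= 1 − 0.2633936 = 0.7366064

0.73661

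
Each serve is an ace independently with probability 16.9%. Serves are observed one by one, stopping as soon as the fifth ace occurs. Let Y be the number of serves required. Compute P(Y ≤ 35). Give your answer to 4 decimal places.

0.7278

Finishing within 35 serves ⇔ at least 5 successes in the first 35. With X ~ Binomial(35, 0.169), P(Y ≤ 35) = 1 − P(X ≤ 4).
  k=0: C(35,0)·0.169^0·0.831^35 = 0.001535
  k=1: C(35,1)·0.169^1·0.831^34 = 0.010924
  k=2: C(35,2)·0.169^2·0.831^33 = 0.037768
  k=3: C(35,3)·0.169^3·0.831^32 = 0.084489
  k=4: C(35,4)·0.169^4·0.831^31 = 0.137461
1 − 0.272177 = 0.727823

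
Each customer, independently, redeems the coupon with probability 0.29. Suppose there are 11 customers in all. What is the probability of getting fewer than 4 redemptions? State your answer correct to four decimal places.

0.5989

X ~ Binomial(11, 0.29); P(X ≤ 3) = Σ C(11,k) p^k (1−p)^(11−k) over k:
  k=0: C(11,0)·0.29^0·0.71^11 = 0.023112
  k=1: C(11,1)·0.29^1·0.71^10 = 0.103842
  k=2: C(11,2)·0.29^2·0.71^9 = 0.212072
  k=3: C(11,3)·0.29^3·0.71^8 = 0.259863
Total = 0.598890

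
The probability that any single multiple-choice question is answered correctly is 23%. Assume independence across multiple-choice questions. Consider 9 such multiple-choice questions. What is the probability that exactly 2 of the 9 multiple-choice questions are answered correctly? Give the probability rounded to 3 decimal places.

0.306

X ~ Binomial(n=9, p=0.23).
P(X=2) = C(9,2) · p^2 · (1−p)^7
= 36 · 0.0529 · 0.16049 = 0.30563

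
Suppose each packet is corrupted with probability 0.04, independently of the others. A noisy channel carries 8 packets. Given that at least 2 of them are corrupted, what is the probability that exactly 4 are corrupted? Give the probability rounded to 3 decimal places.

X ~ Binomial(8, 0.04). Want P(X=4 | X≥2) = P(X=4) / P(X≥2).
P(X=4) = C(8,4)·0.04^4·0.96^4 = 0.00015
P(X≥2) = 1 − 0.72139 − 0.24046 = 0.03815
Ratio = 0.00015 / 0.03815 = 0.00399

0.004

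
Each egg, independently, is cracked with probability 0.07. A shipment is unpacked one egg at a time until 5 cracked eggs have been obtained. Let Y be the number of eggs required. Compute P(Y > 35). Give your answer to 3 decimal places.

0.905

Needing more than 35 eggs ⇔ fewer than 5 successes in the first 35. With X ~ Binomial(35, 0.07), P(Y > 35) = P(X ≤ 4).
  k=0: C(35,0)·0.07^0·0.93^35 = 0.07887
  k=1: C(35,1)·0.07^1·0.93^34 = 0.20777
  k=2: C(35,2)·0.07^2·0.93^33 = 0.26586
  k=3: C(35,3)·0.07^3·0.93^32 = 0.22012
  k=4: C(35,4)·0.07^4·0.93^31 = 0.13254
P(X ≤ 4) = 0.90516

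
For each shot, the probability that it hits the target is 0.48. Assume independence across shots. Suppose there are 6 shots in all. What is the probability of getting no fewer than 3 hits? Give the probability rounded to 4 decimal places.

X ~ Binomial(6, 0.48); P(X ≥ 3) = Σ C(6,k) p^k (1−p)^(6−k) over k:
  k=3: C(6,3)·0.48^3·0.52^3 = 0.311002
  k=4: C(6,4)·0.48^4·0.52^2 = 0.215309
  k=5: C(6,5)·0.48^5·0.52^1 = 0.079499
  k=6: C(6,6)·0.48^6·0.52^0 = 0.012231
Total = 0.618041

0.6180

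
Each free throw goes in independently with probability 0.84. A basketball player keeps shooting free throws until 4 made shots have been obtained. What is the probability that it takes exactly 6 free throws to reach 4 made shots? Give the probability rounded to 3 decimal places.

0.127

Y = trial on which the fourth success occurs; negative binomial, r=4, p=0.84.
P(Y=6) = C(5,3) · p^4 · (1−p)^2
= 10 · 0.49787 · 0.0256 = 0.12746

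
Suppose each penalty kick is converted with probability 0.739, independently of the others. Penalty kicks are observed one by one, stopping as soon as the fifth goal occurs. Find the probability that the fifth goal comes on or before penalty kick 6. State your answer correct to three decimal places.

0.508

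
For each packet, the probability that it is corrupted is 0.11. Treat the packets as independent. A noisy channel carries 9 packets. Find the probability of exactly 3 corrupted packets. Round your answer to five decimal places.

0.05556

X ~ Binomial(n=9, p=0.11).
P(X=3) = C(9,3) · p^3 · (1−p)^6
= 84 · 0.001331 · 0.49698 = 0.0555645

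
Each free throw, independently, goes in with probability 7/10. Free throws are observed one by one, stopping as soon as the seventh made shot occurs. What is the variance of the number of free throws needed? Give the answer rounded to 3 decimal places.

4.286

Y = total free throws until the seventh success; negative binomial with r=7, p=0.70.
Var(Y) = r(1−p)/p² = 7·0.30 / 0.70² = 4.28571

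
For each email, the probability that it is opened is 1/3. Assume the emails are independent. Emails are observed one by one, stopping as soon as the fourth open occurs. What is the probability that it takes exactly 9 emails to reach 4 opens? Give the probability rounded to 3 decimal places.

0.091

Y = trial on which the fourth success occurs; negative binomial, r=4, p=0.333333.
P(Y=9) = C(8,3) · p^4 · (1−p)^5
= 56 · 0.012346 · 0.13169 = 0.09104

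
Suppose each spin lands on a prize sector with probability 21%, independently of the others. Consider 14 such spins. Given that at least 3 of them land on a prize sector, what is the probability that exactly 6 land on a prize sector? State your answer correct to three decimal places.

0.066

X ~ Binomial(14, 0.21). Want P(X=6 | X≥3) = P(X=6) / P(X≥3).
P(X=6) = C(14,6)·0.21^6·0.79^8 = 0.03907
P(X≥3) = 1 − 0.03688 − 0.13725 − 0.23714 = 0.58873
Ratio = 0.03907 / 0.58873 = 0.06637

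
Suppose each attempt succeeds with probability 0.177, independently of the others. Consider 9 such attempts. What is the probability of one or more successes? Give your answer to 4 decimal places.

P(at least one) = 1 − P(none) = 1 − (1 − 0.177)^9
= 1 − 0.173220 = 0.826780

0.8268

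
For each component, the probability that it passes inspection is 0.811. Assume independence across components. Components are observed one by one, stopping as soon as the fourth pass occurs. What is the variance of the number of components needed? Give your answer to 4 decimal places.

1.1494

Y = total components until the fourth success; negative binomial with r=4, p=0.811.
Var(Y) = r(1−p)/p² = 4·0.189 / 0.811² = 1.149424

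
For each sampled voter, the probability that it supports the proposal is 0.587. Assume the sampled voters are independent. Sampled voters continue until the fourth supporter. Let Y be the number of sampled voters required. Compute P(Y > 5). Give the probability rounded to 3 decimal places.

Needing more than 5 sampled voters ⇔ fewer than 4 successes in the first 5. With X ~ Binomial(5, 0.587), P(Y > 5) = P(X ≤ 3).
  k=0: C(5,0)·0.587^0·0.413^5 = 0.01202
  k=1: C(5,1)·0.587^1·0.413^4 = 0.08539
  k=2: C(5,2)·0.587^2·0.413^3 = 0.24273
  k=3: C(5,3)·0.587^3·0.413^2 = 0.34500
P(X ≤ 3) = 0.68513

0.685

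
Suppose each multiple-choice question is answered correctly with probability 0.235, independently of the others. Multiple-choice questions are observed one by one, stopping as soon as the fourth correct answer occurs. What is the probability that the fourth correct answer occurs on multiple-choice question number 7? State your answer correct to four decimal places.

0.0273

Y = trial on which the fourth success occurs; negative binomial, r=4, p=0.235.
P(Y=7) = C(6,3) · p^4 · (1−p)^3
= 20 · 0.0030498 · 0.4477 = 0.027308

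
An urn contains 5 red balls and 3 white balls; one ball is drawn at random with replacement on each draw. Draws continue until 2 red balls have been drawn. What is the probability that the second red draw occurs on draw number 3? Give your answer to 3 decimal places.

0.293

Y = trial on which the second success occurs; negative binomial, r=2, p=0.625.
P(Y=3) = C(2,1) · p^2 · (1−p)^1
= 2 · 0.39062 · 0.375 = 0.29297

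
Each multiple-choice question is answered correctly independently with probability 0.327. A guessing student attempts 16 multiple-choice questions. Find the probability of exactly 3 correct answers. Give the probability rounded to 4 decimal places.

0.1138

X ~ Binomial(n=16, p=0.327).
P(X=3) = C(16,3) · p^3 · (1−p)^13
= 560 · 0.034966 · 0.0058103 = 0.113770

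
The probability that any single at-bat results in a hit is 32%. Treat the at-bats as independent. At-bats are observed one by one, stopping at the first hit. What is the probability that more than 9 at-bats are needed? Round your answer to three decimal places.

Y = number of at-bats to the first success; geometric, p = 0.32.
P(Y > 9) = P(first 9 all fail) = (1−p)^9 = 0.03109

0.031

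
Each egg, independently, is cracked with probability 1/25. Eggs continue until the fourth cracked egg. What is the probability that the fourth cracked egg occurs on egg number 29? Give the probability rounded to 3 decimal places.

0.003

Y = trial on which the fourth success occurs; negative binomial, r=4, p=0.04.
P(Y=29) = C(28,3) · p^4 · (1−p)^25
= 3276 · 2.56e-06 · 0.3604 = 0.00302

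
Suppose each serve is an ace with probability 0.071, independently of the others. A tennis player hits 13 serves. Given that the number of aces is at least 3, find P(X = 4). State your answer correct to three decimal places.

X ~ Binomial(13, 0.071). Want P(X=4 | X≥3) = P(X=4) / P(X≥3).
P(X=4) = C(13,4)·0.071^4·0.929^9 = 0.00936
P(X≥3) = 1 − 0.38389 − 0.38141 − 0.17490 = 0.05981
Ratio = 0.00936 / 0.05981 = 0.15658

0.157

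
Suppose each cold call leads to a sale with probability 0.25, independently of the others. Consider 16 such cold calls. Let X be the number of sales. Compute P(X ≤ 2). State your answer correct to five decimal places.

0.19711

X ~ Binomial(16, 0.25); P(X ≤ 2) = Σ C(16,k) p^k (1−p)^(16−k) over k:
  k=0: C(16,0)·0.25^0·0.75^16 = 0.0100226
  k=1: C(16,1)·0.25^1·0.75^15 = 0.0534538
  k=2: C(16,2)·0.25^2·0.75^14 = 0.1336346
Total = 0.1971110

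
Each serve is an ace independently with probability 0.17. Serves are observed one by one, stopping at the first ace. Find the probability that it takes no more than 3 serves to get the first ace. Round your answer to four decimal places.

Y = number of serves to the first success; geometric, p = 0.17.
P(Y ≤ 3) = 1 − (1−p)^3 = 1 − 0.571787 = 0.428213

0.4282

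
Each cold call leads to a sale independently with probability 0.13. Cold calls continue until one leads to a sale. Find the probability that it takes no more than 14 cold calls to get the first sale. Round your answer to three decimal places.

0.858

Y = number of cold calls to the first success; geometric, p = 0.13.
P(Y ≤ 14) = 1 − (1−p)^14 = 1 − 0.14232 = 0.85768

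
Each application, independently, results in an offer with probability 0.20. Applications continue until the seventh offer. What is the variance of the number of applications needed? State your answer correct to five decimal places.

140.00000

Y = total applications until the seventh success; negative binomial with r=7, p=0.20.
Var(Y) = r(1−p)/p² = 7·0.80 / 0.20² = 140.0000000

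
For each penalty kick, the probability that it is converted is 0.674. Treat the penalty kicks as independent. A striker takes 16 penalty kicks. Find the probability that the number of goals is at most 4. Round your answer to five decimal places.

X ~ Binomial(16, 0.674); P(X ≤ 4) = Σ C(16,k) p^k (1−p)^(16−k) over k:
  k=0: C(16,0)·0.674^0·0.326^16 = 0.0000000
  k=1: C(16,1)·0.674^1·0.326^15 = 0.0000005
  k=2: C(16,2)·0.674^2·0.326^14 = 0.0000083
  k=3: C(16,3)·0.674^3·0.326^13 = 0.0000805
  k=4: C(16,4)·0.674^4·0.326^12 = 0.0005412
Total = 0.0006306

0.00063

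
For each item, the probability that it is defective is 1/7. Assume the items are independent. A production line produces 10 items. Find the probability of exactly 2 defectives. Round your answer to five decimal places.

X ~ Binomial(n=10, p=0.142857).
P(X=2) = C(10,2) · p^2 · (1−p)^8
= 45 · 0.020408 · 0.29136 = 0.2675729

0.26757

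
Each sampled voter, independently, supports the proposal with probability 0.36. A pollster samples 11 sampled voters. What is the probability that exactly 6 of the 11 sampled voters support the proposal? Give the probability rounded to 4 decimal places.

X ~ Binomial(n=11, p=0.36).
P(X=6) = C(11,6) · p^6 · (1−p)^5
= 462 · 0.0021768 · 0.10737 = 0.107983

0.1080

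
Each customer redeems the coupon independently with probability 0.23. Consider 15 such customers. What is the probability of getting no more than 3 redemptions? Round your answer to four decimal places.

X ~ Binomial(15, 0.23); P(X ≤ 3) = Σ C(15,k) p^k (1−p)^(15−k) over k:
  k=0: C(15,0)·0.23^0·0.77^15 = 0.019832
  k=1: C(15,1)·0.23^1·0.77^14 = 0.088857
  k=2: C(15,2)·0.23^2·0.77^13 = 0.185791
  k=3: C(15,3)·0.23^3·0.77^12 = 0.240483
Total = 0.534962

0.5350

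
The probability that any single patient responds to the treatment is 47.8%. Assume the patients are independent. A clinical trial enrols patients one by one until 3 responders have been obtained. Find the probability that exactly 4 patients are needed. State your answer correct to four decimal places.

Y = trial on which the third success occurs; negative binomial, r=3, p=0.478.
P(Y=4) = C(3,2) · p^3 · (1−p)^1
= 3 · 0.10922 · 0.522 = 0.171031

0.1710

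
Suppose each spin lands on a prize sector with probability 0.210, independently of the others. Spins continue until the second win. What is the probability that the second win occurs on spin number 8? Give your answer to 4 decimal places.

0.0750

Y = trial on which the second success occurs; negative binomial, r=2, p=0.21.
P(Y=8) = C(7,1) · p^2 · (1−p)^6
= 7 · 0.0441 · 0.24309 = 0.075041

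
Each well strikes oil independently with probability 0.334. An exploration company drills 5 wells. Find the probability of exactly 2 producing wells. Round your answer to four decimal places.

X ~ Binomial(n=5, p=0.334).
P(X=2) = C(5,2) · p^2 · (1−p)^3
= 10 · 0.11156 · 0.29541 = 0.329546

0.3295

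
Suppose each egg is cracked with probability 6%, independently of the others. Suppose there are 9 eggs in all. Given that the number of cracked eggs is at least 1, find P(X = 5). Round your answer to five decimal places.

X ~ Binomial(9, 0.06). Want P(X=5 | X≥1) = P(X=5) / P(X≥1).
P(X=5) = C(9,5)·0.06^5·0.94^4 = 0.0000765
P(X≥1) = 1 − 0.5729948 = 0.4270052
Ratio = 0.0000765 / 0.4270052 = 0.0001791

0.00018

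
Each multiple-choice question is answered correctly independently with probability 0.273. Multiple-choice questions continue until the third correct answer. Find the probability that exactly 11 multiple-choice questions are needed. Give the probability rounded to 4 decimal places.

0.0714

Y = trial on which the third success occurs; negative binomial, r=3, p=0.273.
P(Y=11) = C(10,2) · p^3 · (1−p)^8
= 45 · 0.020346 · 0.078032 = 0.071446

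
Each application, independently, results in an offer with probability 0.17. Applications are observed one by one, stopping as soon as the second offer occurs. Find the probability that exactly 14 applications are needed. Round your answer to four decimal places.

Y = trial on which the second success occurs; negative binomial, r=2, p=0.17.
P(Y=14) = C(13,1) · p^2 · (1−p)^12
= 13 · 0.0289 · 0.10689 = 0.040159

0.0402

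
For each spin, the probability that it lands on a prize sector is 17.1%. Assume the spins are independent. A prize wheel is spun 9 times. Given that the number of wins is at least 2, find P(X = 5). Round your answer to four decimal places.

X ~ Binomial(9, 0.171). Want P(X=5 | X≥2) = P(X=5) / P(X≥2).
P(X=5) = C(9,5)·0.171^5·0.829^4 = 0.008701
P(X≥2) = 1 − 0.184923 − 0.343301 = 0.471776
Ratio = 0.008701 / 0.471776 = 0.018443

0.0184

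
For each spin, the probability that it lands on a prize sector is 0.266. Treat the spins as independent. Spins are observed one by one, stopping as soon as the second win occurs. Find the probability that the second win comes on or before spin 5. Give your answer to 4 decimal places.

0.4009

Finishing within 5 spins ⇔ at least 2 successes in the first 5. With X ~ Binomial(5, 0.266), P(Y ≤ 5) = 1 − P(X ≤ 1).
  k=0: C(5,0)·0.266^0·0.734^5 = 0.213049
  k=1: C(5,1)·0.266^1·0.734^4 = 0.386043
1 − 0.599093 = 0.400907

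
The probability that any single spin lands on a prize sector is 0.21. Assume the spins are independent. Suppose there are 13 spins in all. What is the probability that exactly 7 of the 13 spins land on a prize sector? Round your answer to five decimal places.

X ~ Binomial(n=13, p=0.21).
P(X=7) = C(13,7) · p^7 · (1−p)^6
= 1716 · 1.8011e-05 · 0.24309 = 0.0075130

0.00751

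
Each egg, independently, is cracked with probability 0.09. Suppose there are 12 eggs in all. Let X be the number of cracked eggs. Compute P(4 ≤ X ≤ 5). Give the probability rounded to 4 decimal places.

0.0177

X ~ Binomial(12, 0.09); P(4 ≤ X ≤ 5) = Σ C(12,k) p^k (1−p)^(12−k) over k:
  k=4: C(12,4)·0.09^4·0.91^8 = 0.015272
  k=5: C(12,5)·0.09^5·0.91^7 = 0.002417
Total = 0.017689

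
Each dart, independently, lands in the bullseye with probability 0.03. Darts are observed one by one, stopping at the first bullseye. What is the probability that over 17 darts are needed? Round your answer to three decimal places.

0.596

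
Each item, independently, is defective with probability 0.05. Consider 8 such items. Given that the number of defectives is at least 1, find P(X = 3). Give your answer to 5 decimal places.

X ~ Binomial(8, 0.05). Want P(X=3 | X≥1) = P(X=3) / P(X≥1).
P(X=3) = C(8,3)·0.05^3·0.95^5 = 0.0054165
P(X≥1) = 1 − 0.6634204 = 0.3365796
Ratio = 0.0054165 / 0.3365796 = 0.0160927

0.01609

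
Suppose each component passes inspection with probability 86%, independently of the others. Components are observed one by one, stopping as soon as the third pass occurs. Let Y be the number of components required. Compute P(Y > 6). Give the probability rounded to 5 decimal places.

Needing more than 6 components ⇔ fewer than 3 successes in the first 6. With X ~ Binomial(6, 0.86), P(Y > 6) = P(X ≤ 2).
  k=0: C(6,0)·0.86^0·0.14^6 = 0.0000075
  k=1: C(6,1)·0.86^1·0.14^5 = 0.0002775
  k=2: C(6,2)·0.86^2·0.14^4 = 0.0042619
P(X ≤ 2) = 0.0045469

0.00455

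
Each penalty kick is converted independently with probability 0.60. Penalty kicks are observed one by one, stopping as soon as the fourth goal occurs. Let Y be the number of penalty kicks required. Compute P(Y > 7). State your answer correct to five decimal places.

Needing more than 7 penalty kicks ⇔ fewer than 4 successes in the first 7. With X ~ Binomial(7, 0.60), P(Y > 7) = P(X ≤ 3).
  k=0: C(7,0)·0.60^0·0.40^7 = 0.0016384
  k=1: C(7,1)·0.60^1·0.40^6 = 0.0172032
  k=2: C(7,2)·0.60^2·0.40^5 = 0.0774144
  k=3: C(7,3)·0.60^3·0.40^4 = 0.1935360
P(X ≤ 3) = 0.2897920

0.28979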